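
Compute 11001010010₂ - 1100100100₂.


Align and subtract column by column (LSB to MSB, borrowing when needed):
  11001010010
- 01100100100
  -----------
  col 0: (0 - 0 borrow-in) - 0 → 0 - 0 = 0, borrow out 0
  col 1: (1 - 0 borrow-in) - 0 → 1 - 0 = 1, borrow out 0
  col 2: (0 - 0 borrow-in) - 1 → borrow from next column: (0+2) - 1 = 1, borrow out 1
  col 3: (0 - 1 borrow-in) - 0 → borrow from next column: (-1+2) - 0 = 1, borrow out 1
  col 4: (1 - 1 borrow-in) - 0 → 0 - 0 = 0, borrow out 0
  col 5: (0 - 0 borrow-in) - 1 → borrow from next column: (0+2) - 1 = 1, borrow out 1
  col 6: (1 - 1 borrow-in) - 0 → 0 - 0 = 0, borrow out 0
  col 7: (0 - 0 borrow-in) - 0 → 0 - 0 = 0, borrow out 0
  col 8: (0 - 0 borrow-in) - 1 → borrow from next column: (0+2) - 1 = 1, borrow out 1
  col 9: (1 - 1 borrow-in) - 1 → borrow from next column: (0+2) - 1 = 1, borrow out 1
  col 10: (1 - 1 borrow-in) - 0 → 0 - 0 = 0, borrow out 0
Reading bits MSB→LSB: 01100101110
Strip leading zeros: 1100101110
= 1100101110


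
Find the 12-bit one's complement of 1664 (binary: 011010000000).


Original: 011010000000
Invert all bits:
  bit 0: 0 → 1
  bit 1: 1 → 0
  bit 2: 1 → 0
  bit 3: 0 → 1
  bit 4: 1 → 0
  bit 5: 0 → 1
  bit 6: 0 → 1
  bit 7: 0 → 1
  bit 8: 0 → 1
  bit 9: 0 → 1
  bit 10: 0 → 1
  bit 11: 0 → 1
= 100101111111


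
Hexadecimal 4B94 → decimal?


Positional values:
Position 0: 4 × 16^0 = 4 × 1 = 4
Position 1: 9 × 16^1 = 9 × 16 = 144
Position 2: B × 16^2 = 11 × 256 = 2816
Position 3: 4 × 16^3 = 4 × 4096 = 16384
Sum = 4 + 144 + 2816 + 16384
= 19348


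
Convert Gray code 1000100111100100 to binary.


Gray code: 1000100111100100
MSB stays the same: 1
Each subsequent bit = prev_binary XOR current_gray:
  B[1] = 1 XOR 0 = 1
  B[2] = 1 XOR 0 = 1
  B[3] = 1 XOR 0 = 1
  B[4] = 1 XOR 1 = 0
  B[5] = 0 XOR 0 = 0
  B[6] = 0 XOR 0 = 0
  B[7] = 0 XOR 1 = 1
  B[8] = 1 XOR 1 = 0
  B[9] = 0 XOR 1 = 1
  B[10] = 1 XOR 1 = 0
  B[11] = 0 XOR 0 = 0
  B[12] = 0 XOR 0 = 0
  B[13] = 0 XOR 1 = 1
  B[14] = 1 XOR 0 = 1
  B[15] = 1 XOR 0 = 1
= 1111000101000111 (61767 decimal)


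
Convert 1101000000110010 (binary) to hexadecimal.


Group into 4-bit nibbles: 1101000000110010
  1101 = D
  0000 = 0
  0011 = 3
  0010 = 2
= 0xD032


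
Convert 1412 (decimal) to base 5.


Divide by 5 repeatedly:
1412 ÷ 5 = 282 remainder 2
282 ÷ 5 = 56 remainder 2
56 ÷ 5 = 11 remainder 1
11 ÷ 5 = 2 remainder 1
2 ÷ 5 = 0 remainder 2
Reading remainders bottom-up:
= 21122


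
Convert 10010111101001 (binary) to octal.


Group into 3-bit groups: 010010111101001
  010 = 2
  010 = 2
  111 = 7
  101 = 5
  001 = 1
= 0o22751


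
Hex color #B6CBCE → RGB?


Hex: #B6CBCE
R = B6₁₆ = 182
G = CB₁₆ = 203
B = CE₁₆ = 206
= RGB(182, 203, 206)


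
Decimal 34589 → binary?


Divide by 2 repeatedly:
34589 ÷ 2 = 17294 remainder 1
17294 ÷ 2 = 8647 remainder 0
8647 ÷ 2 = 4323 remainder 1
4323 ÷ 2 = 2161 remainder 1
2161 ÷ 2 = 1080 remainder 1
1080 ÷ 2 = 540 remainder 0
540 ÷ 2 = 270 remainder 0
270 ÷ 2 = 135 remainder 0
135 ÷ 2 = 67 remainder 1
67 ÷ 2 = 33 remainder 1
33 ÷ 2 = 16 remainder 1
16 ÷ 2 = 8 remainder 0
8 ÷ 2 = 4 remainder 0
4 ÷ 2 = 2 remainder 0
2 ÷ 2 = 1 remainder 0
1 ÷ 2 = 0 remainder 1
Reading remainders bottom-up:
= 1000011100011101


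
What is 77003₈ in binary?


Each octal digit → 3 binary bits:
  7 = 111
  7 = 111
  0 = 000
  0 = 000
  3 = 011
Concatenate: 111 111 000 000 011
= 111111000000011


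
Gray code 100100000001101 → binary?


Gray code: 100100000001101
MSB stays the same: 1
Each subsequent bit = prev_binary XOR current_gray:
  B[1] = 1 XOR 0 = 1
  B[2] = 1 XOR 0 = 1
  B[3] = 1 XOR 1 = 0
  B[4] = 0 XOR 0 = 0
  B[5] = 0 XOR 0 = 0
  B[6] = 0 XOR 0 = 0
  B[7] = 0 XOR 0 = 0
  B[8] = 0 XOR 0 = 0
  B[9] = 0 XOR 0 = 0
  B[10] = 0 XOR 0 = 0
  B[11] = 0 XOR 1 = 1
  B[12] = 1 XOR 1 = 0
  B[13] = 0 XOR 0 = 0
  B[14] = 0 XOR 1 = 1
= 111000000001001 (28681 decimal)


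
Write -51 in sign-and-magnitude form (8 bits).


Sign bit: 1 (negative)
Magnitude: 51 = 0110011
= 10110011


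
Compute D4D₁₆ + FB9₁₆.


Align and add column by column (LSB to MSB, each column mod 16 with carry):
  0D4D
+ 0FB9
  ----
  col 0: D(13) + 9(9) + 0 (carry in) = 22 → 6(6), carry out 1
  col 1: 4(4) + B(11) + 1 (carry in) = 16 → 0(0), carry out 1
  col 2: D(13) + F(15) + 1 (carry in) = 29 → D(13), carry out 1
  col 3: 0(0) + 0(0) + 1 (carry in) = 1 → 1(1), carry out 0
Reading digits MSB→LSB: 1D06
Strip leading zeros: 1D06
= 0x1D06


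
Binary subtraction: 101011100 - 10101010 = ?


Align and subtract column by column (LSB to MSB, borrowing when needed):
  101011100
- 010101010
  ---------
  col 0: (0 - 0 borrow-in) - 0 → 0 - 0 = 0, borrow out 0
  col 1: (0 - 0 borrow-in) - 1 → borrow from next column: (0+2) - 1 = 1, borrow out 1
  col 2: (1 - 1 borrow-in) - 0 → 0 - 0 = 0, borrow out 0
  col 3: (1 - 0 borrow-in) - 1 → 1 - 1 = 0, borrow out 0
  col 4: (1 - 0 borrow-in) - 0 → 1 - 0 = 1, borrow out 0
  col 5: (0 - 0 borrow-in) - 1 → borrow from next column: (0+2) - 1 = 1, borrow out 1
  col 6: (1 - 1 borrow-in) - 0 → 0 - 0 = 0, borrow out 0
  col 7: (0 - 0 borrow-in) - 1 → borrow from next column: (0+2) - 1 = 1, borrow out 1
  col 8: (1 - 1 borrow-in) - 0 → 0 - 0 = 0, borrow out 0
Reading bits MSB→LSB: 010110010
Strip leading zeros: 10110010
= 10110010


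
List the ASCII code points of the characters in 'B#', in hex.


String: 'B#'  (2 characters)
Per-character ASCII lookup:
  'B': uppercase starts at 65: 'B' = 65 + 1 = 66 → 0x42
  '#': special character: '#' = 35 → 0x23
= 0x42 0x23


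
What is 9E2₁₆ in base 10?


Positional values:
Position 0: 2 × 16^0 = 2 × 1 = 2
Position 1: E × 16^1 = 14 × 16 = 224
Position 2: 9 × 16^2 = 9 × 256 = 2304
Sum = 2 + 224 + 2304
= 2530


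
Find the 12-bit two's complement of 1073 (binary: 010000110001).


Original: 010000110001
Step 1 - Invert all bits: 101111001110
Step 2 - Add 1: 101111001110 + 1
= 101111001111 (represents -1073)


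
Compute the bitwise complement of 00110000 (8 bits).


Original: 00110000
Invert all bits:
  bit 0: 0 → 1
  bit 1: 0 → 1
  bit 2: 1 → 0
  bit 3: 1 → 0
  bit 4: 0 → 1
  bit 5: 0 → 1
  bit 6: 0 → 1
  bit 7: 0 → 1
= 11001111


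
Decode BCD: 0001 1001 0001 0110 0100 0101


Each 4-bit group → digit:
  0001 → 1
  1001 → 9
  0001 → 1
  0110 → 6
  0100 → 4
  0101 → 5
= 191645


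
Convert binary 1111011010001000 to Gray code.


Binary: 1111011010001000
Gray code: G = B XOR (B >> 1)
B >> 1 = 0111101101000100
1111011010001000 XOR 0111101101000100:
  1 XOR 0 = 1
  1 XOR 1 = 0
  1 XOR 1 = 0
  1 XOR 1 = 0
  0 XOR 1 = 1
  1 XOR 0 = 1
  1 XOR 1 = 0
  0 XOR 1 = 1
  1 XOR 0 = 1
  0 XOR 1 = 1
  0 XOR 0 = 0
  0 XOR 0 = 0
  1 XOR 0 = 1
  0 XOR 1 = 1
  0 XOR 0 = 0
  0 XOR 0 = 0
= 1000110111001100


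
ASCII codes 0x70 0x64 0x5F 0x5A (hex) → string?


Codes (hex): 0x70 0x64 0x5F 0x5A
Per-code ASCII lookup:
  0x70 = 112  (range 97-122: lowercase, 112 - 97 = 15) → 'p'
  0x64 = 100  (range 97-122: lowercase, 100 - 97 = 3) → 'd'
  0x5F = 95  (special character) → '_'
  0x5A = 90  (range 65-90: uppercase, 90 - 65 = 25) → 'Z'
= 'pd_Z'


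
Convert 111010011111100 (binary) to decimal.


Positional values:
Bit 2: 1 × 2^2 = 4
Bit 3: 1 × 2^3 = 8
Bit 4: 1 × 2^4 = 16
Bit 5: 1 × 2^5 = 32
Bit 6: 1 × 2^6 = 64
Bit 7: 1 × 2^7 = 128
Bit 10: 1 × 2^10 = 1024
Bit 12: 1 × 2^12 = 4096
Bit 13: 1 × 2^13 = 8192
Bit 14: 1 × 2^14 = 16384
Sum = 4 + 8 + 16 + 32 + 64 + 128 + 1024 + 4096 + 8192 + 16384
= 29948


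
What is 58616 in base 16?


Divide by 16 repeatedly:
58616 ÷ 16 = 3663 remainder 8 (8)
3663 ÷ 16 = 228 remainder 15 (F)
228 ÷ 16 = 14 remainder 4 (4)
14 ÷ 16 = 0 remainder 14 (E)
Reading remainders bottom-up:
= 0xE4F8


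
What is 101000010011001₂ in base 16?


Group into 4-bit nibbles: 0101000010011001
  0101 = 5
  0000 = 0
  1001 = 9
  1001 = 9
= 0x5099


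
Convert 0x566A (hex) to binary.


Each hex digit → 4 binary bits:
  5 = 0101
  6 = 0110
  6 = 0110
  A = 1010
Concatenate: 0101 0110 0110 1010
= 0101011001101010


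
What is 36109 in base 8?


Divide by 8 repeatedly:
36109 ÷ 8 = 4513 remainder 5
4513 ÷ 8 = 564 remainder 1
564 ÷ 8 = 70 remainder 4
70 ÷ 8 = 8 remainder 6
8 ÷ 8 = 1 remainder 0
1 ÷ 8 = 0 remainder 1
Reading remainders bottom-up:
= 0o106415


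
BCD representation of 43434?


Each digit → 4-bit binary:
  4 → 0100
  3 → 0011
  4 → 0100
  3 → 0011
  4 → 0100
= 0100 0011 0100 0011 0100


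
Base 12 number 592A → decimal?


Positional values (base 12):
  A × 12^0 = 10 × 1 = 10
  2 × 12^1 = 2 × 12 = 24
  9 × 12^2 = 9 × 144 = 1296
  5 × 12^3 = 5 × 1728 = 8640
Sum = 10 + 24 + 1296 + 8640
= 9970


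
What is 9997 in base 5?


Divide by 5 repeatedly:
9997 ÷ 5 = 1999 remainder 2
1999 ÷ 5 = 399 remainder 4
399 ÷ 5 = 79 remainder 4
79 ÷ 5 = 15 remainder 4
15 ÷ 5 = 3 remainder 0
3 ÷ 5 = 0 remainder 3
Reading remainders bottom-up:
= 304442


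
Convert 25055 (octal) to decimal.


Positional values:
Position 0: 5 × 8^0 = 5
Position 1: 5 × 8^1 = 40
Position 2: 0 × 8^2 = 0
Position 3: 5 × 8^3 = 2560
Position 4: 2 × 8^4 = 8192
Sum = 5 + 40 + 0 + 2560 + 8192
= 10797


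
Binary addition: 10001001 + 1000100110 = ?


Align and add column by column (LSB to MSB, carry propagating):
  00010001001
+ 01000100110
  -----------
  col 0: 1 + 0 + 0 (carry in) = 1 → bit 1, carry out 0
  col 1: 0 + 1 + 0 (carry in) = 1 → bit 1, carry out 0
  col 2: 0 + 1 + 0 (carry in) = 1 → bit 1, carry out 0
  col 3: 1 + 0 + 0 (carry in) = 1 → bit 1, carry out 0
  col 4: 0 + 0 + 0 (carry in) = 0 → bit 0, carry out 0
  col 5: 0 + 1 + 0 (carry in) = 1 → bit 1, carry out 0
  col 6: 0 + 0 + 0 (carry in) = 0 → bit 0, carry out 0
  col 7: 1 + 0 + 0 (carry in) = 1 → bit 1, carry out 0
  col 8: 0 + 0 + 0 (carry in) = 0 → bit 0, carry out 0
  col 9: 0 + 1 + 0 (carry in) = 1 → bit 1, carry out 0
  col 10: 0 + 0 + 0 (carry in) = 0 → bit 0, carry out 0
Reading bits MSB→LSB: 01010101111
Strip leading zeros: 1010101111
= 1010101111


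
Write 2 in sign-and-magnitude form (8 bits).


Sign bit: 0 (positive)
Magnitude: 2 = 0000010
= 00000010


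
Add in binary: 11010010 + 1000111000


Align and add column by column (LSB to MSB, carry propagating):
  00011010010
+ 01000111000
  -----------
  col 0: 0 + 0 + 0 (carry in) = 0 → bit 0, carry out 0
  col 1: 1 + 0 + 0 (carry in) = 1 → bit 1, carry out 0
  col 2: 0 + 0 + 0 (carry in) = 0 → bit 0, carry out 0
  col 3: 0 + 1 + 0 (carry in) = 1 → bit 1, carry out 0
  col 4: 1 + 1 + 0 (carry in) = 2 → bit 0, carry out 1
  col 5: 0 + 1 + 1 (carry in) = 2 → bit 0, carry out 1
  col 6: 1 + 0 + 1 (carry in) = 2 → bit 0, carry out 1
  col 7: 1 + 0 + 1 (carry in) = 2 → bit 0, carry out 1
  col 8: 0 + 0 + 1 (carry in) = 1 → bit 1, carry out 0
  col 9: 0 + 1 + 0 (carry in) = 1 → bit 1, carry out 0
  col 10: 0 + 0 + 0 (carry in) = 0 → bit 0, carry out 0
Reading bits MSB→LSB: 01100001010
Strip leading zeros: 1100001010
= 1100001010


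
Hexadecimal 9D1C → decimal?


Positional values:
Position 0: C × 16^0 = 12 × 1 = 12
Position 1: 1 × 16^1 = 1 × 16 = 16
Position 2: D × 16^2 = 13 × 256 = 3328
Position 3: 9 × 16^3 = 9 × 4096 = 36864
Sum = 12 + 16 + 3328 + 36864
= 40220


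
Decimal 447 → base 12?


Divide by 12 repeatedly:
447 ÷ 12 = 37 remainder 3
37 ÷ 12 = 3 remainder 1
3 ÷ 12 = 0 remainder 3
Reading remainders bottom-up:
= 313


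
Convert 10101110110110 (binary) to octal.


Group into 3-bit groups: 010101110110110
  010 = 2
  101 = 5
  110 = 6
  110 = 6
  110 = 6
= 0o25666


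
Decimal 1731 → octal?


Divide by 8 repeatedly:
1731 ÷ 8 = 216 remainder 3
216 ÷ 8 = 27 remainder 0
27 ÷ 8 = 3 remainder 3
3 ÷ 8 = 0 remainder 3
Reading remainders bottom-up:
= 0o3303


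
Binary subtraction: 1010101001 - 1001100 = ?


Align and subtract column by column (LSB to MSB, borrowing when needed):
  1010101001
- 0001001100
  ----------
  col 0: (1 - 0 borrow-in) - 0 → 1 - 0 = 1, borrow out 0
  col 1: (0 - 0 borrow-in) - 0 → 0 - 0 = 0, borrow out 0
  col 2: (0 - 0 borrow-in) - 1 → borrow from next column: (0+2) - 1 = 1, borrow out 1
  col 3: (1 - 1 borrow-in) - 1 → borrow from next column: (0+2) - 1 = 1, borrow out 1
  col 4: (0 - 1 borrow-in) - 0 → borrow from next column: (-1+2) - 0 = 1, borrow out 1
  col 5: (1 - 1 borrow-in) - 0 → 0 - 0 = 0, borrow out 0
  col 6: (0 - 0 borrow-in) - 1 → borrow from next column: (0+2) - 1 = 1, borrow out 1
  col 7: (1 - 1 borrow-in) - 0 → 0 - 0 = 0, borrow out 0
  col 8: (0 - 0 borrow-in) - 0 → 0 - 0 = 0, borrow out 0
  col 9: (1 - 0 borrow-in) - 0 → 1 - 0 = 1, borrow out 0
Reading bits MSB→LSB: 1001011101
Strip leading zeros: 1001011101
= 1001011101


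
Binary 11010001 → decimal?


Positional values:
Bit 0: 1 × 2^0 = 1
Bit 4: 1 × 2^4 = 16
Bit 6: 1 × 2^6 = 64
Bit 7: 1 × 2^7 = 128
Sum = 1 + 16 + 64 + 128
= 209


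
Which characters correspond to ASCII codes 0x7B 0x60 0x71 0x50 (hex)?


Codes (hex): 0x7B 0x60 0x71 0x50
Per-code ASCII lookup:
  0x7B = 123  (special character) → '{'
  0x60 = 96  (special character) → '`'
  0x71 = 113  (range 97-122: lowercase, 113 - 97 = 16) → 'q'
  0x50 = 80  (range 65-90: uppercase, 80 - 65 = 15) → 'P'
= '{`qP'


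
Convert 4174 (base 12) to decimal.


Positional values (base 12):
  4 × 12^0 = 4 × 1 = 4
  7 × 12^1 = 7 × 12 = 84
  1 × 12^2 = 1 × 144 = 144
  4 × 12^3 = 4 × 1728 = 6912
Sum = 4 + 84 + 144 + 6912
= 7144


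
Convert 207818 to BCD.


Each digit → 4-bit binary:
  2 → 0010
  0 → 0000
  7 → 0111
  8 → 1000
  1 → 0001
  8 → 1000
= 0010 0000 0111 1000 0001 1000


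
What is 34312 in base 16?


Divide by 16 repeatedly:
34312 ÷ 16 = 2144 remainder 8 (8)
2144 ÷ 16 = 134 remainder 0 (0)
134 ÷ 16 = 8 remainder 6 (6)
8 ÷ 16 = 0 remainder 8 (8)
Reading remainders bottom-up:
= 0x8608


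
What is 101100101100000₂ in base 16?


Group into 4-bit nibbles: 0101100101100000
  0101 = 5
  1001 = 9
  0110 = 6
  0000 = 0
= 0x5960


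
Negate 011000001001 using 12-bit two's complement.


Original: 011000001001
Step 1 - Invert all bits: 100111110110
Step 2 - Add 1: 100111110110 + 1
= 100111110111 (represents -1545)


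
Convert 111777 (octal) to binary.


Each octal digit → 3 binary bits:
  1 = 001
  1 = 001
  1 = 001
  7 = 111
  7 = 111
  7 = 111
Concatenate: 001 001 001 111 111 111
= 001001001111111111


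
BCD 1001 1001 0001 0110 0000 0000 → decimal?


Each 4-bit group → digit:
  1001 → 9
  1001 → 9
  0001 → 1
  0110 → 6
  0000 → 0
  0000 → 0
= 991600


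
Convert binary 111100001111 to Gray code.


Binary: 111100001111
Gray code: G = B XOR (B >> 1)
B >> 1 = 011110000111
111100001111 XOR 011110000111:
  1 XOR 0 = 1
  1 XOR 1 = 0
  1 XOR 1 = 0
  1 XOR 1 = 0
  0 XOR 1 = 1
  0 XOR 0 = 0
  0 XOR 0 = 0
  0 XOR 0 = 0
  1 XOR 0 = 1
  1 XOR 1 = 0
  1 XOR 1 = 0
  1 XOR 1 = 0
= 100010001000


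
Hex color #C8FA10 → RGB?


Hex: #C8FA10
R = C8₁₆ = 200
G = FA₁₆ = 250
B = 10₁₆ = 16
= RGB(200, 250, 16)


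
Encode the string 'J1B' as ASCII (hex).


String: 'J1B'  (3 characters)
Per-character ASCII lookup:
  'J': uppercase starts at 65: 'J' = 65 + 9 = 74 → 0x4A
  '1': digits start at 48: '1' = 48 + 1 = 49 → 0x31
  'B': uppercase starts at 65: 'B' = 65 + 1 = 66 → 0x42
= 0x4A 0x31 0x42


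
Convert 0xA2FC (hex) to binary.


Each hex digit → 4 binary bits:
  A = 1010
  2 = 0010
  F = 1111
  C = 1100
Concatenate: 1010 0010 1111 1100
= 1010001011111100


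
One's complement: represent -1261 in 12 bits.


Original: 010011101101
Invert all bits:
  bit 0: 0 → 1
  bit 1: 1 → 0
  bit 2: 0 → 1
  bit 3: 0 → 1
  bit 4: 1 → 0
  bit 5: 1 → 0
  bit 6: 1 → 0
  bit 7: 0 → 1
  bit 8: 1 → 0
  bit 9: 1 → 0
  bit 10: 0 → 1
  bit 11: 1 → 0
= 101100010010


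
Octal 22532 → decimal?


Positional values:
Position 0: 2 × 8^0 = 2
Position 1: 3 × 8^1 = 24
Position 2: 5 × 8^2 = 320
Position 3: 2 × 8^3 = 1024
Position 4: 2 × 8^4 = 8192
Sum = 2 + 24 + 320 + 1024 + 8192
= 9562


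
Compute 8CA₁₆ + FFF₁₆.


Align and add column by column (LSB to MSB, each column mod 16 with carry):
  08CA
+ 0FFF
  ----
  col 0: A(10) + F(15) + 0 (carry in) = 25 → 9(9), carry out 1
  col 1: C(12) + F(15) + 1 (carry in) = 28 → C(12), carry out 1
  col 2: 8(8) + F(15) + 1 (carry in) = 24 → 8(8), carry out 1
  col 3: 0(0) + 0(0) + 1 (carry in) = 1 → 1(1), carry out 0
Reading digits MSB→LSB: 18C9
Strip leading zeros: 18C9
= 0x18C9


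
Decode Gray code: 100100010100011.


Gray code: 100100010100011
MSB stays the same: 1
Each subsequent bit = prev_binary XOR current_gray:
  B[1] = 1 XOR 0 = 1
  B[2] = 1 XOR 0 = 1
  B[3] = 1 XOR 1 = 0
  B[4] = 0 XOR 0 = 0
  B[5] = 0 XOR 0 = 0
  B[6] = 0 XOR 0 = 0
  B[7] = 0 XOR 1 = 1
  B[8] = 1 XOR 0 = 1
  B[9] = 1 XOR 1 = 0
  B[10] = 0 XOR 0 = 0
  B[11] = 0 XOR 0 = 0
  B[12] = 0 XOR 0 = 0
  B[13] = 0 XOR 1 = 1
  B[14] = 1 XOR 1 = 0
= 111000011000010 (28866 decimal)


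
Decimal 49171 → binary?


Divide by 2 repeatedly:
49171 ÷ 2 = 24585 remainder 1
24585 ÷ 2 = 12292 remainder 1
12292 ÷ 2 = 6146 remainder 0
6146 ÷ 2 = 3073 remainder 0
3073 ÷ 2 = 1536 remainder 1
1536 ÷ 2 = 768 remainder 0
768 ÷ 2 = 384 remainder 0
384 ÷ 2 = 192 remainder 0
192 ÷ 2 = 96 remainder 0
96 ÷ 2 = 48 remainder 0
48 ÷ 2 = 24 remainder 0
24 ÷ 2 = 12 remainder 0
12 ÷ 2 = 6 remainder 0
6 ÷ 2 = 3 remainder 0
3 ÷ 2 = 1 remainder 1
1 ÷ 2 = 0 remainder 1
Reading remainders bottom-up:
= 1100000000010011


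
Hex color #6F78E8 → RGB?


Hex: #6F78E8
R = 6F₁₆ = 111
G = 78₁₆ = 120
B = E8₁₆ = 232
= RGB(111, 120, 232)


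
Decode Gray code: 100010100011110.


Gray code: 100010100011110
MSB stays the same: 1
Each subsequent bit = prev_binary XOR current_gray:
  B[1] = 1 XOR 0 = 1
  B[2] = 1 XOR 0 = 1
  B[3] = 1 XOR 0 = 1
  B[4] = 1 XOR 1 = 0
  B[5] = 0 XOR 0 = 0
  B[6] = 0 XOR 1 = 1
  B[7] = 1 XOR 0 = 1
  B[8] = 1 XOR 0 = 1
  B[9] = 1 XOR 0 = 1
  B[10] = 1 XOR 1 = 0
  B[11] = 0 XOR 1 = 1
  B[12] = 1 XOR 1 = 0
  B[13] = 0 XOR 1 = 1
  B[14] = 1 XOR 0 = 1
= 111100111101011 (31211 decimal)


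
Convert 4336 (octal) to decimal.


Positional values:
Position 0: 6 × 8^0 = 6
Position 1: 3 × 8^1 = 24
Position 2: 3 × 8^2 = 192
Position 3: 4 × 8^3 = 2048
Sum = 6 + 24 + 192 + 2048
= 2270


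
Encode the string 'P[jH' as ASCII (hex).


String: 'P[jH'  (4 characters)
Per-character ASCII lookup:
  'P': uppercase starts at 65: 'P' = 65 + 15 = 80 → 0x50
  '[': special character: '[' = 91 → 0x5B
  'j': lowercase starts at 97: 'j' = 97 + 9 = 106 → 0x6A
  'H': uppercase starts at 65: 'H' = 65 + 7 = 72 → 0x48
= 0x50 0x5B 0x6A 0x48


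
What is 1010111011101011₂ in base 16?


Group into 4-bit nibbles: 1010111011101011
  1010 = A
  1110 = E
  1110 = E
  1011 = B
= 0xAEEB


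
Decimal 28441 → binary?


Divide by 2 repeatedly:
28441 ÷ 2 = 14220 remainder 1
14220 ÷ 2 = 7110 remainder 0
7110 ÷ 2 = 3555 remainder 0
3555 ÷ 2 = 1777 remainder 1
1777 ÷ 2 = 888 remainder 1
888 ÷ 2 = 444 remainder 0
444 ÷ 2 = 222 remainder 0
222 ÷ 2 = 111 remainder 0
111 ÷ 2 = 55 remainder 1
55 ÷ 2 = 27 remainder 1
27 ÷ 2 = 13 remainder 1
13 ÷ 2 = 6 remainder 1
6 ÷ 2 = 3 remainder 0
3 ÷ 2 = 1 remainder 1
1 ÷ 2 = 0 remainder 1
Reading remainders bottom-up:
= 110111100011001


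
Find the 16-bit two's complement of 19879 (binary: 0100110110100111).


Original: 0100110110100111
Step 1 - Invert all bits: 1011001001011000
Step 2 - Add 1: 1011001001011000 + 1
= 1011001001011001 (represents -19879)


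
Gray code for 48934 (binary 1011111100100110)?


Binary: 1011111100100110
Gray code: G = B XOR (B >> 1)
B >> 1 = 0101111110010011
1011111100100110 XOR 0101111110010011:
  1 XOR 0 = 1
  0 XOR 1 = 1
  1 XOR 0 = 1
  1 XOR 1 = 0
  1 XOR 1 = 0
  1 XOR 1 = 0
  1 XOR 1 = 0
  1 XOR 1 = 0
  0 XOR 1 = 1
  0 XOR 0 = 0
  1 XOR 0 = 1
  0 XOR 1 = 1
  0 XOR 0 = 0
  1 XOR 0 = 1
  1 XOR 1 = 0
  0 XOR 1 = 1
= 1110000010110101


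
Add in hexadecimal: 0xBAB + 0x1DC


Align and add column by column (LSB to MSB, each column mod 16 with carry):
  0BAB
+ 01DC
  ----
  col 0: B(11) + C(12) + 0 (carry in) = 23 → 7(7), carry out 1
  col 1: A(10) + D(13) + 1 (carry in) = 24 → 8(8), carry out 1
  col 2: B(11) + 1(1) + 1 (carry in) = 13 → D(13), carry out 0
  col 3: 0(0) + 0(0) + 0 (carry in) = 0 → 0(0), carry out 0
Reading digits MSB→LSB: 0D87
Strip leading zeros: D87
= 0xD87


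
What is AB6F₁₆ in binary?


Each hex digit → 4 binary bits:
  A = 1010
  B = 1011
  6 = 0110
  F = 1111
Concatenate: 1010 1011 0110 1111
= 1010101101101111


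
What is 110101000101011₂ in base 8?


Group into 3-bit groups: 110101000101011
  110 = 6
  101 = 5
  000 = 0
  101 = 5
  011 = 3
= 0o65053


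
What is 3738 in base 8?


Divide by 8 repeatedly:
3738 ÷ 8 = 467 remainder 2
467 ÷ 8 = 58 remainder 3
58 ÷ 8 = 7 remainder 2
7 ÷ 8 = 0 remainder 7
Reading remainders bottom-up:
= 0o7232


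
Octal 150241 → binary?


Each octal digit → 3 binary bits:
  1 = 001
  5 = 101
  0 = 000
  2 = 010
  4 = 100
  1 = 001
Concatenate: 001 101 000 010 100 001
= 001101000010100001


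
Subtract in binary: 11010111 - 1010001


Align and subtract column by column (LSB to MSB, borrowing when needed):
  11010111
- 01010001
  --------
  col 0: (1 - 0 borrow-in) - 1 → 1 - 1 = 0, borrow out 0
  col 1: (1 - 0 borrow-in) - 0 → 1 - 0 = 1, borrow out 0
  col 2: (1 - 0 borrow-in) - 0 → 1 - 0 = 1, borrow out 0
  col 3: (0 - 0 borrow-in) - 0 → 0 - 0 = 0, borrow out 0
  col 4: (1 - 0 borrow-in) - 1 → 1 - 1 = 0, borrow out 0
  col 5: (0 - 0 borrow-in) - 0 → 0 - 0 = 0, borrow out 0
  col 6: (1 - 0 borrow-in) - 1 → 1 - 1 = 0, borrow out 0
  col 7: (1 - 0 borrow-in) - 0 → 1 - 0 = 1, borrow out 0
Reading bits MSB→LSB: 10000110
Strip leading zeros: 10000110
= 10000110


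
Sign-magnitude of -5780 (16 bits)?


Sign bit: 1 (negative)
Magnitude: 5780 = 001011010010100
= 1001011010010100


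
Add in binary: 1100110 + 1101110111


Align and add column by column (LSB to MSB, carry propagating):
  00001100110
+ 01101110111
  -----------
  col 0: 0 + 1 + 0 (carry in) = 1 → bit 1, carry out 0
  col 1: 1 + 1 + 0 (carry in) = 2 → bit 0, carry out 1
  col 2: 1 + 1 + 1 (carry in) = 3 → bit 1, carry out 1
  col 3: 0 + 0 + 1 (carry in) = 1 → bit 1, carry out 0
  col 4: 0 + 1 + 0 (carry in) = 1 → bit 1, carry out 0
  col 5: 1 + 1 + 0 (carry in) = 2 → bit 0, carry out 1
  col 6: 1 + 1 + 1 (carry in) = 3 → bit 1, carry out 1
  col 7: 0 + 0 + 1 (carry in) = 1 → bit 1, carry out 0
  col 8: 0 + 1 + 0 (carry in) = 1 → bit 1, carry out 0
  col 9: 0 + 1 + 0 (carry in) = 1 → bit 1, carry out 0
  col 10: 0 + 0 + 0 (carry in) = 0 → bit 0, carry out 0
Reading bits MSB→LSB: 01111011101
Strip leading zeros: 1111011101
= 1111011101


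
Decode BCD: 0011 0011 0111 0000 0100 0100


Each 4-bit group → digit:
  0011 → 3
  0011 → 3
  0111 → 7
  0000 → 0
  0100 → 4
  0100 → 4
= 337044


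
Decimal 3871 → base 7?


Divide by 7 repeatedly:
3871 ÷ 7 = 553 remainder 0
553 ÷ 7 = 79 remainder 0
79 ÷ 7 = 11 remainder 2
11 ÷ 7 = 1 remainder 4
1 ÷ 7 = 0 remainder 1
Reading remainders bottom-up:
= 14200


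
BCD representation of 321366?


Each digit → 4-bit binary:
  3 → 0011
  2 → 0010
  1 → 0001
  3 → 0011
  6 → 0110
  6 → 0110
= 0011 0010 0001 0011 0110 0110


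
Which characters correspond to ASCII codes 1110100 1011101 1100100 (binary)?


Codes (binary): 1110100 1011101 1100100
Per-code ASCII lookup:
  1110100 = 116  (range 97-122: lowercase, 116 - 97 = 19) → 't'
  1011101 = 93  (special character) → ']'
  1100100 = 100  (range 97-122: lowercase, 100 - 97 = 3) → 'd'
= 't]d'


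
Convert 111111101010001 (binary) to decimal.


Positional values:
Bit 0: 1 × 2^0 = 1
Bit 4: 1 × 2^4 = 16
Bit 6: 1 × 2^6 = 64
Bit 8: 1 × 2^8 = 256
Bit 9: 1 × 2^9 = 512
Bit 10: 1 × 2^10 = 1024
Bit 11: 1 × 2^11 = 2048
Bit 12: 1 × 2^12 = 4096
Bit 13: 1 × 2^13 = 8192
Bit 14: 1 × 2^14 = 16384
Sum = 1 + 16 + 64 + 256 + 512 + 1024 + 2048 + 4096 + 8192 + 16384
= 32593


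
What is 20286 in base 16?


Divide by 16 repeatedly:
20286 ÷ 16 = 1267 remainder 14 (E)
1267 ÷ 16 = 79 remainder 3 (3)
79 ÷ 16 = 4 remainder 15 (F)
4 ÷ 16 = 0 remainder 4 (4)
Reading remainders bottom-up:
= 0x4F3E


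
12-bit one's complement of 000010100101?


Original: 000010100101
Invert all bits:
  bit 0: 0 → 1
  bit 1: 0 → 1
  bit 2: 0 → 1
  bit 3: 0 → 1
  bit 4: 1 → 0
  bit 5: 0 → 1
  bit 6: 1 → 0
  bit 7: 0 → 1
  bit 8: 0 → 1
  bit 9: 1 → 0
  bit 10: 0 → 1
  bit 11: 1 → 0
= 111101011010


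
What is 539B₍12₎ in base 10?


Positional values (base 12):
  B × 12^0 = 11 × 1 = 11
  9 × 12^1 = 9 × 12 = 108
  3 × 12^2 = 3 × 144 = 432
  5 × 12^3 = 5 × 1728 = 8640
Sum = 11 + 108 + 432 + 8640
= 9191


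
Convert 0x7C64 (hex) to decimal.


Positional values:
Position 0: 4 × 16^0 = 4 × 1 = 4
Position 1: 6 × 16^1 = 6 × 16 = 96
Position 2: C × 16^2 = 12 × 256 = 3072
Position 3: 7 × 16^3 = 7 × 4096 = 28672
Sum = 4 + 96 + 3072 + 28672
= 31844


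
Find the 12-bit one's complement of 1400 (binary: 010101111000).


Original: 010101111000
Invert all bits:
  bit 0: 0 → 1
  bit 1: 1 → 0
  bit 2: 0 → 1
  bit 3: 1 → 0
  bit 4: 0 → 1
  bit 5: 1 → 0
  bit 6: 1 → 0
  bit 7: 1 → 0
  bit 8: 1 → 0
  bit 9: 0 → 1
  bit 10: 0 → 1
  bit 11: 0 → 1
= 101010000111


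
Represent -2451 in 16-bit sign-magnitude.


Sign bit: 1 (negative)
Magnitude: 2451 = 000100110010011
= 1000100110010011


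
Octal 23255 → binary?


Each octal digit → 3 binary bits:
  2 = 010
  3 = 011
  2 = 010
  5 = 101
  5 = 101
Concatenate: 010 011 010 101 101
= 010011010101101


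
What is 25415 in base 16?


Divide by 16 repeatedly:
25415 ÷ 16 = 1588 remainder 7 (7)
1588 ÷ 16 = 99 remainder 4 (4)
99 ÷ 16 = 6 remainder 3 (3)
6 ÷ 16 = 0 remainder 6 (6)
Reading remainders bottom-up:
= 0x6347


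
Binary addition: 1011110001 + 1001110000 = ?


Align and add column by column (LSB to MSB, carry propagating):
  01011110001
+ 01001110000
  -----------
  col 0: 1 + 0 + 0 (carry in) = 1 → bit 1, carry out 0
  col 1: 0 + 0 + 0 (carry in) = 0 → bit 0, carry out 0
  col 2: 0 + 0 + 0 (carry in) = 0 → bit 0, carry out 0
  col 3: 0 + 0 + 0 (carry in) = 0 → bit 0, carry out 0
  col 4: 1 + 1 + 0 (carry in) = 2 → bit 0, carry out 1
  col 5: 1 + 1 + 1 (carry in) = 3 → bit 1, carry out 1
  col 6: 1 + 1 + 1 (carry in) = 3 → bit 1, carry out 1
  col 7: 1 + 0 + 1 (carry in) = 2 → bit 0, carry out 1
  col 8: 0 + 0 + 1 (carry in) = 1 → bit 1, carry out 0
  col 9: 1 + 1 + 0 (carry in) = 2 → bit 0, carry out 1
  col 10: 0 + 0 + 1 (carry in) = 1 → bit 1, carry out 0
Reading bits MSB→LSB: 10101100001
Strip leading zeros: 10101100001
= 10101100001


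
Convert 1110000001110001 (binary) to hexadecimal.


Group into 4-bit nibbles: 1110000001110001
  1110 = E
  0000 = 0
  0111 = 7
  0001 = 1
= 0xE071


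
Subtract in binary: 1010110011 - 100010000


Align and subtract column by column (LSB to MSB, borrowing when needed):
  1010110011
- 0100010000
  ----------
  col 0: (1 - 0 borrow-in) - 0 → 1 - 0 = 1, borrow out 0
  col 1: (1 - 0 borrow-in) - 0 → 1 - 0 = 1, borrow out 0
  col 2: (0 - 0 borrow-in) - 0 → 0 - 0 = 0, borrow out 0
  col 3: (0 - 0 borrow-in) - 0 → 0 - 0 = 0, borrow out 0
  col 4: (1 - 0 borrow-in) - 1 → 1 - 1 = 0, borrow out 0
  col 5: (1 - 0 borrow-in) - 0 → 1 - 0 = 1, borrow out 0
  col 6: (0 - 0 borrow-in) - 0 → 0 - 0 = 0, borrow out 0
  col 7: (1 - 0 borrow-in) - 0 → 1 - 0 = 1, borrow out 0
  col 8: (0 - 0 borrow-in) - 1 → borrow from next column: (0+2) - 1 = 1, borrow out 1
  col 9: (1 - 1 borrow-in) - 0 → 0 - 0 = 0, borrow out 0
Reading bits MSB→LSB: 0110100011
Strip leading zeros: 110100011
= 110100011


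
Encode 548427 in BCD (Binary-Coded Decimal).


Each digit → 4-bit binary:
  5 → 0101
  4 → 0100
  8 → 1000
  4 → 0100
  2 → 0010
  7 → 0111
= 0101 0100 1000 0100 0010 0111


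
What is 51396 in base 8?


Divide by 8 repeatedly:
51396 ÷ 8 = 6424 remainder 4
6424 ÷ 8 = 803 remainder 0
803 ÷ 8 = 100 remainder 3
100 ÷ 8 = 12 remainder 4
12 ÷ 8 = 1 remainder 4
1 ÷ 8 = 0 remainder 1
Reading remainders bottom-up:
= 0o144304


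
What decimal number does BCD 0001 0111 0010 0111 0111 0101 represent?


Each 4-bit group → digit:
  0001 → 1
  0111 → 7
  0010 → 2
  0111 → 7
  0111 → 7
  0101 → 5
= 172775


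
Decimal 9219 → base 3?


Divide by 3 repeatedly:
9219 ÷ 3 = 3073 remainder 0
3073 ÷ 3 = 1024 remainder 1
1024 ÷ 3 = 341 remainder 1
341 ÷ 3 = 113 remainder 2
113 ÷ 3 = 37 remainder 2
37 ÷ 3 = 12 remainder 1
12 ÷ 3 = 4 remainder 0
4 ÷ 3 = 1 remainder 1
1 ÷ 3 = 0 remainder 1
Reading remainders bottom-up:
= 110122110


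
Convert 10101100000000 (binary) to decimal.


Positional values:
Bit 8: 1 × 2^8 = 256
Bit 9: 1 × 2^9 = 512
Bit 11: 1 × 2^11 = 2048
Bit 13: 1 × 2^13 = 8192
Sum = 256 + 512 + 2048 + 8192
= 11008


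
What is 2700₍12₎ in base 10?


Positional values (base 12):
  0 × 12^0 = 0 × 1 = 0
  0 × 12^1 = 0 × 12 = 0
  7 × 12^2 = 7 × 144 = 1008
  2 × 12^3 = 2 × 1728 = 3456
Sum = 0 + 0 + 1008 + 3456
= 4464


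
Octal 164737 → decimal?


Positional values:
Position 0: 7 × 8^0 = 7
Position 1: 3 × 8^1 = 24
Position 2: 7 × 8^2 = 448
Position 3: 4 × 8^3 = 2048
Position 4: 6 × 8^4 = 24576
Position 5: 1 × 8^5 = 32768
Sum = 7 + 24 + 448 + 2048 + 24576 + 32768
= 59871


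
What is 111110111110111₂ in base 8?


Group into 3-bit groups: 111110111110111
  111 = 7
  110 = 6
  111 = 7
  110 = 6
  111 = 7
= 0o76767


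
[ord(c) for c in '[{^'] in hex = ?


String: '[{^'  (3 characters)
Per-character ASCII lookup:
  '[': special character: '[' = 91 → 0x5B
  '{': special character: '{' = 123 → 0x7B
  '^': special character: '^' = 94 → 0x5E
= 0x5B 0x7B 0x5E


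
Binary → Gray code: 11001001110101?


Binary: 11001001110101
Gray code: G = B XOR (B >> 1)
B >> 1 = 01100100111010
11001001110101 XOR 01100100111010:
  1 XOR 0 = 1
  1 XOR 1 = 0
  0 XOR 1 = 1
  0 XOR 0 = 0
  1 XOR 0 = 1
  0 XOR 1 = 1
  0 XOR 0 = 0
  1 XOR 0 = 1
  1 XOR 1 = 0
  1 XOR 1 = 0
  0 XOR 1 = 1
  1 XOR 0 = 1
  0 XOR 1 = 1
  1 XOR 0 = 1
= 10101101001111


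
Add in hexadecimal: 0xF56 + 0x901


Align and add column by column (LSB to MSB, each column mod 16 with carry):
  0F56
+ 0901
  ----
  col 0: 6(6) + 1(1) + 0 (carry in) = 7 → 7(7), carry out 0
  col 1: 5(5) + 0(0) + 0 (carry in) = 5 → 5(5), carry out 0
  col 2: F(15) + 9(9) + 0 (carry in) = 24 → 8(8), carry out 1
  col 3: 0(0) + 0(0) + 1 (carry in) = 1 → 1(1), carry out 0
Reading digits MSB→LSB: 1857
Strip leading zeros: 1857
= 0x1857


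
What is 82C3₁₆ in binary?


Each hex digit → 4 binary bits:
  8 = 1000
  2 = 0010
  C = 1100
  3 = 0011
Concatenate: 1000 0010 1100 0011
= 1000001011000011


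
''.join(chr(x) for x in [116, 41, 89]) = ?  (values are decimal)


Codes (decimal): 116 41 89
Per-code ASCII lookup:
  116  (range 97-122: lowercase, 116 - 97 = 19) → 't'
  41  (special character) → ')'
  89  (range 65-90: uppercase, 89 - 65 = 24) → 'Y'
= 't)Y'


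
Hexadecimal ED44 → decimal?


Positional values:
Position 0: 4 × 16^0 = 4 × 1 = 4
Position 1: 4 × 16^1 = 4 × 16 = 64
Position 2: D × 16^2 = 13 × 256 = 3328
Position 3: E × 16^3 = 14 × 4096 = 57344
Sum = 4 + 64 + 3328 + 57344
= 60740


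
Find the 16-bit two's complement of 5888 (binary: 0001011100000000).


Original: 0001011100000000
Step 1 - Invert all bits: 1110100011111111
Step 2 - Add 1: 1110100011111111 + 1
= 1110100100000000 (represents -5888)


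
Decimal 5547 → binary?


Divide by 2 repeatedly:
5547 ÷ 2 = 2773 remainder 1
2773 ÷ 2 = 1386 remainder 1
1386 ÷ 2 = 693 remainder 0
693 ÷ 2 = 346 remainder 1
346 ÷ 2 = 173 remainder 0
173 ÷ 2 = 86 remainder 1
86 ÷ 2 = 43 remainder 0
43 ÷ 2 = 21 remainder 1
21 ÷ 2 = 10 remainder 1
10 ÷ 2 = 5 remainder 0
5 ÷ 2 = 2 remainder 1
2 ÷ 2 = 1 remainder 0
1 ÷ 2 = 0 remainder 1
Reading remainders bottom-up:
= 1010110101011


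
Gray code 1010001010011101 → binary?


Gray code: 1010001010011101
MSB stays the same: 1
Each subsequent bit = prev_binary XOR current_gray:
  B[1] = 1 XOR 0 = 1
  B[2] = 1 XOR 1 = 0
  B[3] = 0 XOR 0 = 0
  B[4] = 0 XOR 0 = 0
  B[5] = 0 XOR 0 = 0
  B[6] = 0 XOR 1 = 1
  B[7] = 1 XOR 0 = 1
  B[8] = 1 XOR 1 = 0
  B[9] = 0 XOR 0 = 0
  B[10] = 0 XOR 0 = 0
  B[11] = 0 XOR 1 = 1
  B[12] = 1 XOR 1 = 0
  B[13] = 0 XOR 1 = 1
  B[14] = 1 XOR 0 = 1
  B[15] = 1 XOR 1 = 0
= 1100001100010110 (49942 decimal)


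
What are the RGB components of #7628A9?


Hex: #7628A9
R = 76₁₆ = 118
G = 28₁₆ = 40
B = A9₁₆ = 169
= RGB(118, 40, 169)


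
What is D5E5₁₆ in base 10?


Positional values:
Position 0: 5 × 16^0 = 5 × 1 = 5
Position 1: E × 16^1 = 14 × 16 = 224
Position 2: 5 × 16^2 = 5 × 256 = 1280
Position 3: D × 16^3 = 13 × 4096 = 53248
Sum = 5 + 224 + 1280 + 53248
= 54757


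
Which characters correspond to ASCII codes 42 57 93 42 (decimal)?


Codes (decimal): 42 57 93 42
Per-code ASCII lookup:
  42  (special character) → '*'
  57  (range 48-57: digits, 57 - 48 = 9) → '9'
  93  (special character) → ']'
  42  (special character) → '*'
= '*9]*'


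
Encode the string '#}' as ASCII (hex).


String: '#}'  (2 characters)
Per-character ASCII lookup:
  '#': special character: '#' = 35 → 0x23
  '}': special character: '}' = 125 → 0x7D
= 0x23 0x7D


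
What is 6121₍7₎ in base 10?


Positional values (base 7):
  1 × 7^0 = 1 × 1 = 1
  2 × 7^1 = 2 × 7 = 14
  1 × 7^2 = 1 × 49 = 49
  6 × 7^3 = 6 × 343 = 2058
Sum = 1 + 14 + 49 + 2058
= 2122


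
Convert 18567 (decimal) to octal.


Divide by 8 repeatedly:
18567 ÷ 8 = 2320 remainder 7
2320 ÷ 8 = 290 remainder 0
290 ÷ 8 = 36 remainder 2
36 ÷ 8 = 4 remainder 4
4 ÷ 8 = 0 remainder 4
Reading remainders bottom-up:
= 0o44207


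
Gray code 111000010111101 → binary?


Gray code: 111000010111101
MSB stays the same: 1
Each subsequent bit = prev_binary XOR current_gray:
  B[1] = 1 XOR 1 = 0
  B[2] = 0 XOR 1 = 1
  B[3] = 1 XOR 0 = 1
  B[4] = 1 XOR 0 = 1
  B[5] = 1 XOR 0 = 1
  B[6] = 1 XOR 0 = 1
  B[7] = 1 XOR 1 = 0
  B[8] = 0 XOR 0 = 0
  B[9] = 0 XOR 1 = 1
  B[10] = 1 XOR 1 = 0
  B[11] = 0 XOR 1 = 1
  B[12] = 1 XOR 1 = 0
  B[13] = 0 XOR 0 = 0
  B[14] = 0 XOR 1 = 1
= 101111100101001 (24361 decimal)


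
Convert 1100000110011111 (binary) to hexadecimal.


Group into 4-bit nibbles: 1100000110011111
  1100 = C
  0001 = 1
  1001 = 9
  1111 = F
= 0xC19F


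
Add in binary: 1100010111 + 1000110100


Align and add column by column (LSB to MSB, carry propagating):
  01100010111
+ 01000110100
  -----------
  col 0: 1 + 0 + 0 (carry in) = 1 → bit 1, carry out 0
  col 1: 1 + 0 + 0 (carry in) = 1 → bit 1, carry out 0
  col 2: 1 + 1 + 0 (carry in) = 2 → bit 0, carry out 1
  col 3: 0 + 0 + 1 (carry in) = 1 → bit 1, carry out 0
  col 4: 1 + 1 + 0 (carry in) = 2 → bit 0, carry out 1
  col 5: 0 + 1 + 1 (carry in) = 2 → bit 0, carry out 1
  col 6: 0 + 0 + 1 (carry in) = 1 → bit 1, carry out 0
  col 7: 0 + 0 + 0 (carry in) = 0 → bit 0, carry out 0
  col 8: 1 + 0 + 0 (carry in) = 1 → bit 1, carry out 0
  col 9: 1 + 1 + 0 (carry in) = 2 → bit 0, carry out 1
  col 10: 0 + 0 + 1 (carry in) = 1 → bit 1, carry out 0
Reading bits MSB→LSB: 10101001011
Strip leading zeros: 10101001011
= 10101001011


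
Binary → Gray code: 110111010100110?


Binary: 110111010100110
Gray code: G = B XOR (B >> 1)
B >> 1 = 011011101010011
110111010100110 XOR 011011101010011:
  1 XOR 0 = 1
  1 XOR 1 = 0
  0 XOR 1 = 1
  1 XOR 0 = 1
  1 XOR 1 = 0
  1 XOR 1 = 0
  0 XOR 1 = 1
  1 XOR 0 = 1
  0 XOR 1 = 1
  1 XOR 0 = 1
  0 XOR 1 = 1
  0 XOR 0 = 0
  1 XOR 0 = 1
  1 XOR 1 = 0
  0 XOR 1 = 1
= 101100111110101


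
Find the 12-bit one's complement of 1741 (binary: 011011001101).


Original: 011011001101
Invert all bits:
  bit 0: 0 → 1
  bit 1: 1 → 0
  bit 2: 1 → 0
  bit 3: 0 → 1
  bit 4: 1 → 0
  bit 5: 1 → 0
  bit 6: 0 → 1
  bit 7: 0 → 1
  bit 8: 1 → 0
  bit 9: 1 → 0
  bit 10: 0 → 1
  bit 11: 1 → 0
= 100100110010


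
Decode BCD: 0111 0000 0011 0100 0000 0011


Each 4-bit group → digit:
  0111 → 7
  0000 → 0
  0011 → 3
  0100 → 4
  0000 → 0
  0011 → 3
= 703403


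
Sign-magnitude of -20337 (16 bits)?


Sign bit: 1 (negative)
Magnitude: 20337 = 100111101110001
= 1100111101110001


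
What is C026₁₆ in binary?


Each hex digit → 4 binary bits:
  C = 1100
  0 = 0000
  2 = 0010
  6 = 0110
Concatenate: 1100 0000 0010 0110
= 1100000000100110


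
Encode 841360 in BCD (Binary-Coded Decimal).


Each digit → 4-bit binary:
  8 → 1000
  4 → 0100
  1 → 0001
  3 → 0011
  6 → 0110
  0 → 0000
= 1000 0100 0001 0011 0110 0000


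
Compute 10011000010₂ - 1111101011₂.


Align and subtract column by column (LSB to MSB, borrowing when needed):
  10011000010
- 01111101011
  -----------
  col 0: (0 - 0 borrow-in) - 1 → borrow from next column: (0+2) - 1 = 1, borrow out 1
  col 1: (1 - 1 borrow-in) - 1 → borrow from next column: (0+2) - 1 = 1, borrow out 1
  col 2: (0 - 1 borrow-in) - 0 → borrow from next column: (-1+2) - 0 = 1, borrow out 1
  col 3: (0 - 1 borrow-in) - 1 → borrow from next column: (-1+2) - 1 = 0, borrow out 1
  col 4: (0 - 1 borrow-in) - 0 → borrow from next column: (-1+2) - 0 = 1, borrow out 1
  col 5: (0 - 1 borrow-in) - 1 → borrow from next column: (-1+2) - 1 = 0, borrow out 1
  col 6: (1 - 1 borrow-in) - 1 → borrow from next column: (0+2) - 1 = 1, borrow out 1
  col 7: (1 - 1 borrow-in) - 1 → borrow from next column: (0+2) - 1 = 1, borrow out 1
  col 8: (0 - 1 borrow-in) - 1 → borrow from next column: (-1+2) - 1 = 0, borrow out 1
  col 9: (0 - 1 borrow-in) - 1 → borrow from next column: (-1+2) - 1 = 0, borrow out 1
  col 10: (1 - 1 borrow-in) - 0 → 0 - 0 = 0, borrow out 0
Reading bits MSB→LSB: 00011010111
Strip leading zeros: 11010111
= 11010111


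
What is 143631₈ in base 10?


Positional values:
Position 0: 1 × 8^0 = 1
Position 1: 3 × 8^1 = 24
Position 2: 6 × 8^2 = 384
Position 3: 3 × 8^3 = 1536
Position 4: 4 × 8^4 = 16384
Position 5: 1 × 8^5 = 32768
Sum = 1 + 24 + 384 + 1536 + 16384 + 32768
= 51097


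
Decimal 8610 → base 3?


Divide by 3 repeatedly:
8610 ÷ 3 = 2870 remainder 0
2870 ÷ 3 = 956 remainder 2
956 ÷ 3 = 318 remainder 2
318 ÷ 3 = 106 remainder 0
106 ÷ 3 = 35 remainder 1
35 ÷ 3 = 11 remainder 2
11 ÷ 3 = 3 remainder 2
3 ÷ 3 = 1 remainder 0
1 ÷ 3 = 0 remainder 1
Reading remainders bottom-up:
= 102210220


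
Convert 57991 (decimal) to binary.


Divide by 2 repeatedly:
57991 ÷ 2 = 28995 remainder 1
28995 ÷ 2 = 14497 remainder 1
14497 ÷ 2 = 7248 remainder 1
7248 ÷ 2 = 3624 remainder 0
3624 ÷ 2 = 1812 remainder 0
1812 ÷ 2 = 906 remainder 0
906 ÷ 2 = 453 remainder 0
453 ÷ 2 = 226 remainder 1
226 ÷ 2 = 113 remainder 0
113 ÷ 2 = 56 remainder 1
56 ÷ 2 = 28 remainder 0
28 ÷ 2 = 14 remainder 0
14 ÷ 2 = 7 remainder 0
7 ÷ 2 = 3 remainder 1
3 ÷ 2 = 1 remainder 1
1 ÷ 2 = 0 remainder 1
Reading remainders bottom-up:
= 1110001010000111


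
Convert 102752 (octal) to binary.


Each octal digit → 3 binary bits:
  1 = 001
  0 = 000
  2 = 010
  7 = 111
  5 = 101
  2 = 010
Concatenate: 001 000 010 111 101 010
= 001000010111101010


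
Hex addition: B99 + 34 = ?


Align and add column by column (LSB to MSB, each column mod 16 with carry):
  0B99
+ 0034
  ----
  col 0: 9(9) + 4(4) + 0 (carry in) = 13 → D(13), carry out 0
  col 1: 9(9) + 3(3) + 0 (carry in) = 12 → C(12), carry out 0
  col 2: B(11) + 0(0) + 0 (carry in) = 11 → B(11), carry out 0
  col 3: 0(0) + 0(0) + 0 (carry in) = 0 → 0(0), carry out 0
Reading digits MSB→LSB: 0BCD
Strip leading zeros: BCD
= 0xBCD
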